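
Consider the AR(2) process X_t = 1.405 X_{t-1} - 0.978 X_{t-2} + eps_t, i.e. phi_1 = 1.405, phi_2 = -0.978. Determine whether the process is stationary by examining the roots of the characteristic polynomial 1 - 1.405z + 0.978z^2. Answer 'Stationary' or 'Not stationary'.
\text{Stationary}

The AR(p) characteristic polynomial is P(z) = 1 - 1.405z + 0.978z^2.
Stationarity requires all roots to lie outside the unit circle, i.e. |z| > 1 for every root.
Set 1 + (-1.405) z + (0.978) z^2 = 0, i.e. a z^2 + b z + c = 0 with a = 0.978, b = -1.405, c = 1.
Discriminant D = b^2 - 4ac = (-1.405)^2 - 4*(0.978)*1 = 1.974025 - (3.912) = -1.937975.
D < 0, so the roots are the complex-conjugate pair z = (-b +/- i sqrt(-D)) / (2a) = 0.7183 +/- 0.7117i.
For a conjugate pair |z|^2 = z * conj(z) = (product of roots) = c/a = 1/(0.978) = 1.022495, so |z| = sqrt(1.022495) = 1.0112 for both roots.
Moduli of all roots: 1.0112, 1.0112.
All moduli strictly greater than 1? Yes.
Verdict: Stationary.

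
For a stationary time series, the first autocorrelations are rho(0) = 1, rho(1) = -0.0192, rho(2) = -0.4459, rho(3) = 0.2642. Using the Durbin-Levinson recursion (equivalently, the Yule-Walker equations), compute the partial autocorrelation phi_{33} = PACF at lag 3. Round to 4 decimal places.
\phi_{33} = 0.3039

The PACF at lag k is phi_{kk}, the last component of the solution
to the Yule-Walker system G_k phi = r_k where
  (G_k)_{ij} = rho(|i - j|), (r_k)_i = rho(i), i,j = 1..k.
Equivalently, Durbin-Levinson gives phi_{kk} iteratively:
  phi_{11} = rho(1)
  phi_{kk} = [rho(k) - sum_{j=1..k-1} phi_{k-1,j} rho(k-j)]
            / [1 - sum_{j=1..k-1} phi_{k-1,j} rho(j)],
  phi_{k,j} = phi_{k-1,j} - phi_{kk} phi_{k-1,k-j},  j = 1..k-1.
Step k = 1:
  phi_11 = rho(1) = -0.0192.
Step k = 2:
  phi_22 = [rho(2) - phi_11 rho(1)] / [1 - phi_11 rho(1)] = [-0.4459 - (-0.0192)(-0.0192)] / [1 - (-0.0192)(-0.0192)]
         = -0.44626864 / 0.99963136 = -0.446433.
  Update: phi_21 = phi_11 - phi_22 phi_11 = -0.0192 - (-0.446433)(-0.0192) = -0.027772.
Step k = 3:
  phi_33 = [rho(3) - phi_21 rho(2) - phi_22 rho(1)] / [1 - phi_21 rho(1) - phi_22 rho(2)]
    numerator   = 0.2642 - (-0.027772)(-0.4459) - (-0.446433)(-0.0192) = 0.24324516
    denominator = 1 - (-0.027772)(-0.0192) - (-0.446433)(-0.4459) = 0.80040222
  phi_33 = 0.24324516 / 0.80040222 = 0.3039.
Therefore phi_{33} = 0.3039.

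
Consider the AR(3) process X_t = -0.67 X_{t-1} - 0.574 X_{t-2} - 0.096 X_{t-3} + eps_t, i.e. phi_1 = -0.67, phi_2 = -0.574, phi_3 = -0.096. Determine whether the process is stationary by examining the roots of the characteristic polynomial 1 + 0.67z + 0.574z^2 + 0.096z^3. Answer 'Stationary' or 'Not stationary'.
\text{Stationary}

The AR(p) characteristic polynomial is P(z) = 1 + 0.67z + 0.574z^2 + 0.096z^3.
Stationarity requires all roots to lie outside the unit circle, i.e. |z| > 1 for every root.
Degree 3: look for a simple real root z0 first, then factor out (1 - z/z0) and solve the remaining quadratic.
Testing z0 = -5: P(-5) = 1 + (0.67)(-5) + (0.574)(-5)^2 + (0.096)(-5)^3
  = 1 + (-3.35) + (14.35) + (-12) = 0.  So z_0 = -5 is a root, |z_0| = 5.
Divide out the factor (1 + 0.2 z) = (1 - z/z0) (since 1/z0 = -0.2):
  P(z) = (1 + 0.2 z)(1 + (0.47) z + (0.48) z^2)
  [check: z-coef 0.47 - (-0.2) = 0.67; z^2-coef 0.48 - (-0.2)(0.47) = 0.574; z^3-coef -(-0.2)(0.48) = 0.096.]
Remaining roots from the quadratic factor 1 + (0.47) z + (0.48) z^2:
  Set 1 + (0.47) z + (0.48) z^2 = 0, i.e. a z^2 + b z + c = 0 with a = 0.48, b = 0.47, c = 1.
  Discriminant D = b^2 - 4ac = (0.47)^2 - 4*(0.48)*1 = 0.2209 - (1.92) = -1.6991.
  D < 0, so the roots are the complex-conjugate pair z = (-b +/- i sqrt(-D)) / (2a) = -0.4896 +/- 1.3578i.
  For a conjugate pair |z|^2 = z * conj(z) = (product of roots) = c/a = 1/(0.48) = 2.083333, so |z| = sqrt(2.083333) = 1.4434 for both roots.
Moduli of all roots: 5.0000, 1.4434, 1.4434.
All moduli strictly greater than 1? Yes.
Verdict: Stationary.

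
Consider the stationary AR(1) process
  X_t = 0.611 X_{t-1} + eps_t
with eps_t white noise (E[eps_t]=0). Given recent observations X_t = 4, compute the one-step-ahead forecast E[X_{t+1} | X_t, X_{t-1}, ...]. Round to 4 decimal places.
E[X_{t+1} \mid \mathcal F_t] = 2.4440

For an AR(p) model X_t = c + sum_i phi_i X_{t-i} + eps_t, the
one-step-ahead conditional mean is
  E[X_{t+1} | X_t, ...] = c + sum_i phi_i X_{t+1-i}.
Substitute known values:
  E[X_{t+1} | ...] = (0.611) * (4)
                   = 2.4440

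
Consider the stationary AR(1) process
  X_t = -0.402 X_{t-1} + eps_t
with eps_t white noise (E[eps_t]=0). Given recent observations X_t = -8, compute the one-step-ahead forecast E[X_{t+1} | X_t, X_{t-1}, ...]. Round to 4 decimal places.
E[X_{t+1} \mid \mathcal F_t] = 3.2160

For an AR(p) model X_t = c + sum_i phi_i X_{t-i} + eps_t, the
one-step-ahead conditional mean is
  E[X_{t+1} | X_t, ...] = c + sum_i phi_i X_{t+1-i}.
Substitute known values:
  E[X_{t+1} | ...] = (-0.402) * (-8)
                   = 3.2160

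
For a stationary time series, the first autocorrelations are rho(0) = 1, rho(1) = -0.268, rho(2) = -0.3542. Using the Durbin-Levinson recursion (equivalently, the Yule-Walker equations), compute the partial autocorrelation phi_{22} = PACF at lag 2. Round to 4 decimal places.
\phi_{22} = -0.4590

The PACF at lag k is phi_{kk}, the last component of the solution
to the Yule-Walker system G_k phi = r_k where
  (G_k)_{ij} = rho(|i - j|), (r_k)_i = rho(i), i,j = 1..k.
Equivalently, Durbin-Levinson gives phi_{kk} iteratively:
  phi_{11} = rho(1)
  phi_{kk} = [rho(k) - sum_{j=1..k-1} phi_{k-1,j} rho(k-j)]
            / [1 - sum_{j=1..k-1} phi_{k-1,j} rho(j)],
  phi_{k,j} = phi_{k-1,j} - phi_{kk} phi_{k-1,k-j},  j = 1..k-1.
Step k = 1:
  phi_11 = rho(1) = -0.268.
Step k = 2:
  phi_22 = [rho(2) - phi_11 rho(1)] / [1 - phi_11 rho(1)] = [-0.3542 - (-0.268)(-0.268)] / [1 - (-0.268)(-0.268)]
         = -0.426024 / 0.928176 = -0.459.
Therefore phi_{22} = -0.4590.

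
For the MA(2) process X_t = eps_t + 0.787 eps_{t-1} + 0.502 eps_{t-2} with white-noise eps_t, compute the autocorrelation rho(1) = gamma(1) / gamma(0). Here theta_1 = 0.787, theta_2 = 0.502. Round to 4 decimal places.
\rho(1) = 0.6317

For an MA(q) process with theta_0 = 1, the autocovariance is
  gamma(k) = sigma^2 * sum_{i=0..q-k} theta_i * theta_{i+k},
and rho(k) = gamma(k) / gamma(0). Sigma^2 cancels.
  numerator   = (1)*(0.787) + (0.787)*(0.502) = 1.182074.
  denominator = (1)^2 + (0.787)^2 + (0.502)^2 = 1.871373.
  rho(1) = 1.182074 / 1.871373 = 0.6317.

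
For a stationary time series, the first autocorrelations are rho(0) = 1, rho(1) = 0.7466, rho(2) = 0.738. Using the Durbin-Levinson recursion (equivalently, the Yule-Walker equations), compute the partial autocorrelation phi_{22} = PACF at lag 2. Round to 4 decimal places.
\phi_{22} = 0.4080

The PACF at lag k is phi_{kk}, the last component of the solution
to the Yule-Walker system G_k phi = r_k where
  (G_k)_{ij} = rho(|i - j|), (r_k)_i = rho(i), i,j = 1..k.
Equivalently, Durbin-Levinson gives phi_{kk} iteratively:
  phi_{11} = rho(1)
  phi_{kk} = [rho(k) - sum_{j=1..k-1} phi_{k-1,j} rho(k-j)]
            / [1 - sum_{j=1..k-1} phi_{k-1,j} rho(j)],
  phi_{k,j} = phi_{k-1,j} - phi_{kk} phi_{k-1,k-j},  j = 1..k-1.
Step k = 1:
  phi_11 = rho(1) = 0.7466.
Step k = 2:
  phi_22 = [rho(2) - phi_11 rho(1)] / [1 - phi_11 rho(1)] = [0.738 - (0.7466)(0.7466)] / [1 - (0.7466)(0.7466)]
         = 0.18058844 / 0.44258844 = 0.408.
Therefore phi_{22} = 0.4080.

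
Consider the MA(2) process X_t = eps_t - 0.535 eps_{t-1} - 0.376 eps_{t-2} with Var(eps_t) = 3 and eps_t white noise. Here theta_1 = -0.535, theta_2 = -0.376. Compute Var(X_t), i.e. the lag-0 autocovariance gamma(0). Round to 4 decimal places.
\gamma(0) = 4.2828

For an MA(q) process X_t = eps_t + sum_i theta_i eps_{t-i} with
Var(eps_t) = sigma^2, the variance is
  gamma(0) = sigma^2 * (1 + sum_i theta_i^2).
  sum_i theta_i^2 = (-0.535)^2 + (-0.376)^2 = 0.286225 + 0.141376 = 0.427601.
  gamma(0) = 3 * (1 + 0.427601) = 3 * 1.427601 = 4.282803, which rounds to 4.2828.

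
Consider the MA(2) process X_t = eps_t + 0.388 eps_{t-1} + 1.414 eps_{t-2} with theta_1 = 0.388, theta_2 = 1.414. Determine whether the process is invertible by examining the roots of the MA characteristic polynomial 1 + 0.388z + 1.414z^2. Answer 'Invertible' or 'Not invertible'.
\text{Not invertible}

The MA(q) characteristic polynomial is P(z) = 1 + 0.388z + 1.414z^2.
Invertibility requires all roots to lie outside the unit circle, i.e. |z| > 1 for every root.
Set 1 + (0.388) z + (1.414) z^2 = 0, i.e. a z^2 + b z + c = 0 with a = 1.414, b = 0.388, c = 1.
Discriminant D = b^2 - 4ac = (0.388)^2 - 4*(1.414)*1 = 0.150544 - (5.656) = -5.505456.
D < 0, so the roots are the complex-conjugate pair z = (-b +/- i sqrt(-D)) / (2a) = -0.1372 +/- 0.8297i.
For a conjugate pair |z|^2 = z * conj(z) = (product of roots) = c/a = 1/(1.414) = 0.707214, so |z| = sqrt(0.707214) = 0.841 for both roots.
Moduli of all roots: 0.8410, 0.8410.
All moduli strictly greater than 1? No.
Verdict: Not invertible.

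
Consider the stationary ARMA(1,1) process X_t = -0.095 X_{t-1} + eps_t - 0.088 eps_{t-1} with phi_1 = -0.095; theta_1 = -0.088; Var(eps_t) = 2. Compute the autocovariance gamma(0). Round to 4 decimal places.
\gamma(0) = 2.0676

Multiply the model equation by X_{t-k} and take expectations. With theta_0 = psi_0 = 1 and psi_j the MA(infinity) weights, this gives
  gamma(k) - sum_i phi_i gamma(k-i) = c_k,
  c_k = sigma^2 * sum_{j=k..q} theta_j psi_{j-k}   (c_k = 0 for k > q),
using gamma(-m) = gamma(m).
psi-weights needed (psi_j = theta_j + sum_i phi_i psi_{j-i}):
  psi_1 = theta_1 + phi_1 = -0.088 + (-0.095) = -0.183
Right-hand sides:
  c_0 = sigma^2 (1 + theta_1 psi_1) = 2 * (1 + (-0.088)(-0.183)) = 2 * 1.016104 = 2.032208
  c_1 = sigma^2 theta_1 = 2 * (-0.088) = -0.176
  c_2 = 0
Equations for k = 0 and k = 1 (AR order 1):
  gamma(0) = phi_1 gamma(1) + c_0
  gamma(1) = phi_1 gamma(0) + c_1
Substituting the second into the first: gamma(0) (1 - phi_1^2) = c_0 + phi_1 c_1, so
  gamma(0) = (c_0 + phi_1 c_1) / (1 - phi_1^2) = (2.032208 + (-0.095)(-0.176)) / (1 - (-0.095)^2) = 2.048928 / 0.990975 = 2.067588.
Therefore gamma(0) = 2.0676 (to 4 decimal places).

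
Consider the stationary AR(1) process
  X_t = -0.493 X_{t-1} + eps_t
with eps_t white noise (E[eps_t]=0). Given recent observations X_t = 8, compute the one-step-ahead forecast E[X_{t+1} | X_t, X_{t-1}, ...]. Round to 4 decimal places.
E[X_{t+1} \mid \mathcal F_t] = -3.9440

For an AR(p) model X_t = c + sum_i phi_i X_{t-i} + eps_t, the
one-step-ahead conditional mean is
  E[X_{t+1} | X_t, ...] = c + sum_i phi_i X_{t+1-i}.
Substitute known values:
  E[X_{t+1} | ...] = (-0.493) * (8)
                   = -3.9440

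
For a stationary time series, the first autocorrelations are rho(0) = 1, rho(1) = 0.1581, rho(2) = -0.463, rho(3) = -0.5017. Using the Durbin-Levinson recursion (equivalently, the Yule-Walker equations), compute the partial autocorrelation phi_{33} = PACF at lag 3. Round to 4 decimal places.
\phi_{33} = -0.4280

The PACF at lag k is phi_{kk}, the last component of the solution
to the Yule-Walker system G_k phi = r_k where
  (G_k)_{ij} = rho(|i - j|), (r_k)_i = rho(i), i,j = 1..k.
Equivalently, Durbin-Levinson gives phi_{kk} iteratively:
  phi_{11} = rho(1)
  phi_{kk} = [rho(k) - sum_{j=1..k-1} phi_{k-1,j} rho(k-j)]
            / [1 - sum_{j=1..k-1} phi_{k-1,j} rho(j)],
  phi_{k,j} = phi_{k-1,j} - phi_{kk} phi_{k-1,k-j},  j = 1..k-1.
Step k = 1:
  phi_11 = rho(1) = 0.1581.
Step k = 2:
  phi_22 = [rho(2) - phi_11 rho(1)] / [1 - phi_11 rho(1)] = [-0.463 - (0.1581)(0.1581)] / [1 - (0.1581)(0.1581)]
         = -0.48799561 / 0.97500439 = -0.500506.
  Update: phi_21 = phi_11 - phi_22 phi_11 = 0.1581 - (-0.500506)(0.1581) = 0.23723.
Step k = 3:
  phi_33 = [rho(3) - phi_21 rho(2) - phi_22 rho(1)] / [1 - phi_21 rho(1) - phi_22 rho(2)]
    numerator   = -0.5017 - (0.23723)(-0.463) - (-0.500506)(0.1581) = -0.3127325
    denominator = 1 - (0.23723)(0.1581) - (-0.500506)(-0.463) = 0.73075963
  phi_33 = -0.3127325 / 0.73075963 = -0.428.
Therefore phi_{33} = -0.4280.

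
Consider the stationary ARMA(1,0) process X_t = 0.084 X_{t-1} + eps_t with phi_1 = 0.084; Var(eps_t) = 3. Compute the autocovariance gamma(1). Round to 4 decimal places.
\gamma(1) = 0.2538

Multiply the model equation by X_{t-k} and take expectations. With theta_0 = psi_0 = 1 and psi_j the MA(infinity) weights, this gives
  gamma(k) - sum_i phi_i gamma(k-i) = c_k,
  c_k = sigma^2 * sum_{j=k..q} theta_j psi_{j-k}   (c_k = 0 for k > q),
using gamma(-m) = gamma(m).
Pure AR (q = 0): c_0 = sigma^2 = 3, c_k = 0 for k >= 1.
Equations for k = 0 and k = 1 (AR order 1):
  gamma(0) = phi_1 gamma(1) + c_0
  gamma(1) = phi_1 gamma(0) + c_1
Substituting the second into the first: gamma(0) (1 - phi_1^2) = c_0 + phi_1 c_1, so
  gamma(0) = c_0 / (1 - phi_1^2) = 3 / (1 - (0.084)^2) = 3 / 0.992944 = 3.021318.
  gamma(1) = phi_1 gamma(0) = (0.084)(3.021318) = 0.253791.
Therefore gamma(1) = 0.2538 (to 4 decimal places).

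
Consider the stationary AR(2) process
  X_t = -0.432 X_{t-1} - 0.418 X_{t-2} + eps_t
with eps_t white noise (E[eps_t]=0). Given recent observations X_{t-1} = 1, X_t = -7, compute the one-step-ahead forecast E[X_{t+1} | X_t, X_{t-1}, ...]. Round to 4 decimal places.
E[X_{t+1} \mid \mathcal F_t] = 2.6060

For an AR(p) model X_t = c + sum_i phi_i X_{t-i} + eps_t, the
one-step-ahead conditional mean is
  E[X_{t+1} | X_t, ...] = c + sum_i phi_i X_{t+1-i}.
Substitute known values:
  E[X_{t+1} | ...] = (-0.432) * (-7) + (-0.418) * (1)
                   = 2.6060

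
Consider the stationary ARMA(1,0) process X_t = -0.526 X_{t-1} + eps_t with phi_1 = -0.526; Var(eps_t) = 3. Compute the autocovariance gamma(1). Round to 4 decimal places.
\gamma(1) = -2.1816

Multiply the model equation by X_{t-k} and take expectations. With theta_0 = psi_0 = 1 and psi_j the MA(infinity) weights, this gives
  gamma(k) - sum_i phi_i gamma(k-i) = c_k,
  c_k = sigma^2 * sum_{j=k..q} theta_j psi_{j-k}   (c_k = 0 for k > q),
using gamma(-m) = gamma(m).
Pure AR (q = 0): c_0 = sigma^2 = 3, c_k = 0 for k >= 1.
Equations for k = 0 and k = 1 (AR order 1):
  gamma(0) = phi_1 gamma(1) + c_0
  gamma(1) = phi_1 gamma(0) + c_1
Substituting the second into the first: gamma(0) (1 - phi_1^2) = c_0 + phi_1 c_1, so
  gamma(0) = c_0 / (1 - phi_1^2) = 3 / (1 - (-0.526)^2) = 3 / 0.723324 = 4.147519.
  gamma(1) = phi_1 gamma(0) = (-0.526)(4.147519) = -2.181595.
Therefore gamma(1) = -2.1816 (to 4 decimal places).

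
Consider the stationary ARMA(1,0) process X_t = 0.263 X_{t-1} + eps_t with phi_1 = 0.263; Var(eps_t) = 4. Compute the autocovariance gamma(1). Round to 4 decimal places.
\gamma(1) = 1.1302

Multiply the model equation by X_{t-k} and take expectations. With theta_0 = psi_0 = 1 and psi_j the MA(infinity) weights, this gives
  gamma(k) - sum_i phi_i gamma(k-i) = c_k,
  c_k = sigma^2 * sum_{j=k..q} theta_j psi_{j-k}   (c_k = 0 for k > q),
using gamma(-m) = gamma(m).
Pure AR (q = 0): c_0 = sigma^2 = 4, c_k = 0 for k >= 1.
Equations for k = 0 and k = 1 (AR order 1):
  gamma(0) = phi_1 gamma(1) + c_0
  gamma(1) = phi_1 gamma(0) + c_1
Substituting the second into the first: gamma(0) (1 - phi_1^2) = c_0 + phi_1 c_1, so
  gamma(0) = c_0 / (1 - phi_1^2) = 4 / (1 - (0.263)^2) = 4 / 0.930831 = 4.297235.
  gamma(1) = phi_1 gamma(0) = (0.263)(4.297235) = 1.130173.
Therefore gamma(1) = 1.1302 (to 4 decimal places).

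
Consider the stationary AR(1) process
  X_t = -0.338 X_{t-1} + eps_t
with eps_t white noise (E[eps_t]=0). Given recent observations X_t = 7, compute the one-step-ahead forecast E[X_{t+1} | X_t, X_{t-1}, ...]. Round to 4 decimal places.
E[X_{t+1} \mid \mathcal F_t] = -2.3660

For an AR(p) model X_t = c + sum_i phi_i X_{t-i} + eps_t, the
one-step-ahead conditional mean is
  E[X_{t+1} | X_t, ...] = c + sum_i phi_i X_{t+1-i}.
Substitute known values:
  E[X_{t+1} | ...] = (-0.338) * (7)
                   = -2.3660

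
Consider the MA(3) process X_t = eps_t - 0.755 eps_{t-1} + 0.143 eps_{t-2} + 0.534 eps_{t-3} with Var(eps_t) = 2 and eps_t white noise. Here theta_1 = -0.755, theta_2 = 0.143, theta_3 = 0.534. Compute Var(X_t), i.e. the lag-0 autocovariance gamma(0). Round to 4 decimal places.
\gamma(0) = 3.7513

For an MA(q) process X_t = eps_t + sum_i theta_i eps_{t-i} with
Var(eps_t) = sigma^2, the variance is
  gamma(0) = sigma^2 * (1 + sum_i theta_i^2).
  sum_i theta_i^2 = (-0.755)^2 + (0.143)^2 + (0.534)^2 = 0.570025 + 0.020449 + 0.285156 = 0.87563.
  gamma(0) = 2 * (1 + 0.87563) = 2 * 1.87563 = 3.75126, which rounds to 3.7513.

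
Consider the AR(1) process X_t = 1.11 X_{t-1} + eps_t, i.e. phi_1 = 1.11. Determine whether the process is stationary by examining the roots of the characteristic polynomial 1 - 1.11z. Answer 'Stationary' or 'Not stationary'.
\text{Not stationary}

The AR(p) characteristic polynomial is P(z) = 1 - 1.11z.
Stationarity requires all roots to lie outside the unit circle, i.e. |z| > 1 for every root.
This is linear in z: 1 + (-1.11) z = 0  =>  z = -1/(-1.11) = 0.900901,  |z| = 0.900901.
Moduli of all roots: 0.9009.
All moduli strictly greater than 1? No.
Verdict: Not stationary.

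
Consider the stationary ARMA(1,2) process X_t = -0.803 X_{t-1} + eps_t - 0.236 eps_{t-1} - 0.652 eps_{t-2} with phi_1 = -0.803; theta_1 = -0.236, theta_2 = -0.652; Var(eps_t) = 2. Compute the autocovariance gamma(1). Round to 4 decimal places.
\gamma(1) = -2.6071

Multiply the model equation by X_{t-k} and take expectations. With theta_0 = psi_0 = 1 and psi_j the MA(infinity) weights, this gives
  gamma(k) - sum_i phi_i gamma(k-i) = c_k,
  c_k = sigma^2 * sum_{j=k..q} theta_j psi_{j-k}   (c_k = 0 for k > q),
using gamma(-m) = gamma(m).
psi-weights needed (psi_j = theta_j + sum_i phi_i psi_{j-i}):
  psi_1 = theta_1 + phi_1 = -0.236 + (-0.803) = -1.039
  psi_2 = theta_2 + phi_1 psi_1 = -0.652 + (-0.803)(-1.039) = 0.182317
Right-hand sides:
  c_0 = sigma^2 (1 + theta_1 psi_1 + theta_2 psi_2) = 2 * (1 + (-0.236)(-1.039) + (-0.652)(0.182317)) = 2 * 1.126333 = 2.252667
  c_1 = sigma^2 (theta_1 + theta_2 psi_1) = 2 * (-0.236 + (-0.652)(-1.039)) = 0.882856
  c_2 = sigma^2 theta_2 = 2 * (-0.652) = -1.304
Equations for k = 0 and k = 1 (AR order 1):
  gamma(0) = phi_1 gamma(1) + c_0
  gamma(1) = phi_1 gamma(0) + c_1
Substituting the second into the first: gamma(0) (1 - phi_1^2) = c_0 + phi_1 c_1, so
  gamma(0) = (c_0 + phi_1 c_1) / (1 - phi_1^2) = (2.252667 + (-0.803)(0.882856)) / (1 - (-0.803)^2) = 1.543733 / 0.355191 = 4.346206.
  gamma(1) = phi_1 gamma(0) + c_1 = (-0.803)(4.346206) + (0.882856) = -2.607147.
Therefore gamma(1) = -2.6071 (to 4 decimal places).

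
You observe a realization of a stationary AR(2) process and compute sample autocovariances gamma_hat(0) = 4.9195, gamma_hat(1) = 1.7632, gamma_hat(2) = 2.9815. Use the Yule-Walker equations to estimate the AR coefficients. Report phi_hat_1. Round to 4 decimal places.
\hat\phi_{1} = 0.1620

The Yule-Walker equations for an AR(p) process read, in matrix form,
  Gamma_p phi = r_p,   with   (Gamma_p)_{ij} = gamma(|i - j|),
                       (r_p)_i = gamma(i),   i,j = 1..p.
Substitute the sample gammas (Toeplitz matrix and right-hand side of size 2):
  Gamma_p = [[4.9195, 1.7632], [1.7632, 4.9195]]
  r_p     = [1.7632, 2.9815]
Written out:
  4.9195 phi_1 + 1.7632 phi_2 = 1.7632
  1.7632 phi_1 + 4.9195 phi_2 = 2.9815
Solve by Cramer's rule:
  det = gamma(0)^2 - gamma(1)^2 = (4.9195)^2 - (1.7632)^2 = 24.20148025 - 3.10887424 = 21.09260601
  phi_hat_1 = [gamma(1) gamma(0) - gamma(1) gamma(2)] / det = [(1.7632)(4.9195) - (1.7632)(2.9815)] / 21.09260601 = 3.4170816 / 21.09260601 = 0.162
  phi_hat_2 = [gamma(0) gamma(2) - gamma(1)^2] / det = [(4.9195)(2.9815) - (1.7632)^2] / 21.09260601 = 11.55861501 / 21.09260601 = 0.548
So phi_hat = [0.1620, 0.5480].
Therefore phi_hat_1 = 0.1620.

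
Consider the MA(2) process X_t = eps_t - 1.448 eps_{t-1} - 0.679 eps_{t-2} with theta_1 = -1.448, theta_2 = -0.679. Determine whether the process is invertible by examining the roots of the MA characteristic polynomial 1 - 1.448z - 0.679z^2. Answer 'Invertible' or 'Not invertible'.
\text{Not invertible}

The MA(q) characteristic polynomial is P(z) = 1 - 1.448z - 0.679z^2.
Invertibility requires all roots to lie outside the unit circle, i.e. |z| > 1 for every root.
Set 1 + (-1.448) z + (-0.679) z^2 = 0, i.e. a z^2 + b z + c = 0 with a = -0.679, b = -1.448, c = 1.
Discriminant D = b^2 - 4ac = (-1.448)^2 - 4*(-0.679)*1 = 2.096704 - (-2.716) = 4.812704.
D >= 0, so the roots are real: z = (-b +/- sqrt(D)) / (2a) = (1.448 +/- 2.193788) / (-1.358).
  z_1 = (1.448 + 2.193788) / (-1.358) = -2.6817,   |z_1| = 2.6817.
  z_2 = (1.448 - 2.193788) / (-1.358) = 0.5492,   |z_2| = 0.5492.
Moduli of all roots: 2.6817, 0.5492.
All moduli strictly greater than 1? No.
Verdict: Not invertible.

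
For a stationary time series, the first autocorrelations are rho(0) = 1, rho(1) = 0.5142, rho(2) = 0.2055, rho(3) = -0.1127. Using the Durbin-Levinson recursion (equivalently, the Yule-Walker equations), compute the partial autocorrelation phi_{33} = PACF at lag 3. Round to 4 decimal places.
\phi_{33} = -0.2540

The PACF at lag k is phi_{kk}, the last component of the solution
to the Yule-Walker system G_k phi = r_k where
  (G_k)_{ij} = rho(|i - j|), (r_k)_i = rho(i), i,j = 1..k.
Equivalently, Durbin-Levinson gives phi_{kk} iteratively:
  phi_{11} = rho(1)
  phi_{kk} = [rho(k) - sum_{j=1..k-1} phi_{k-1,j} rho(k-j)]
            / [1 - sum_{j=1..k-1} phi_{k-1,j} rho(j)],
  phi_{k,j} = phi_{k-1,j} - phi_{kk} phi_{k-1,k-j},  j = 1..k-1.
Step k = 1:
  phi_11 = rho(1) = 0.5142.
Step k = 2:
  phi_22 = [rho(2) - phi_11 rho(1)] / [1 - phi_11 rho(1)] = [0.2055 - (0.5142)(0.5142)] / [1 - (0.5142)(0.5142)]
         = -0.05890164 / 0.73559836 = -0.080073.
  Update: phi_21 = phi_11 - phi_22 phi_11 = 0.5142 - (-0.080073)(0.5142) = 0.555374.
Step k = 3:
  phi_33 = [rho(3) - phi_21 rho(2) - phi_22 rho(1)] / [1 - phi_21 rho(1) - phi_22 rho(2)]
    numerator   = -0.1127 - (0.555374)(0.2055) - (-0.080073)(0.5142) = -0.18565568
    denominator = 1 - (0.555374)(0.5142) - (-0.080073)(0.2055) = 0.73088192
  phi_33 = -0.18565568 / 0.73088192 = -0.254.
Therefore phi_{33} = -0.2540.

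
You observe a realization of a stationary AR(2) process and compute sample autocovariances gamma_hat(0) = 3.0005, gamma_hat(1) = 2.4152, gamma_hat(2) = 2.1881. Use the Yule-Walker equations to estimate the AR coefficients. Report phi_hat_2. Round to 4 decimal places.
\hat\phi_{2} = 0.2310

The Yule-Walker equations for an AR(p) process read, in matrix form,
  Gamma_p phi = r_p,   with   (Gamma_p)_{ij} = gamma(|i - j|),
                       (r_p)_i = gamma(i),   i,j = 1..p.
Substitute the sample gammas (Toeplitz matrix and right-hand side of size 2):
  Gamma_p = [[3.0005, 2.4152], [2.4152, 3.0005]]
  r_p     = [2.4152, 2.1881]
Written out:
  3.0005 phi_1 + 2.4152 phi_2 = 2.4152
  2.4152 phi_1 + 3.0005 phi_2 = 2.1881
Solve by Cramer's rule:
  det = gamma(0)^2 - gamma(1)^2 = (3.0005)^2 - (2.4152)^2 = 9.00300025 - 5.83319104 = 3.16980921
  phi_hat_1 = [gamma(1) gamma(0) - gamma(1) gamma(2)] / det = [(2.4152)(3.0005) - (2.4152)(2.1881)] / 3.16980921 = 1.96210848 / 3.16980921 = 0.619
  phi_hat_2 = [gamma(0) gamma(2) - gamma(1)^2] / det = [(3.0005)(2.1881) - (2.4152)^2] / 3.16980921 = 0.73220301 / 3.16980921 = 0.231
So phi_hat = [0.6190, 0.2310].
Therefore phi_hat_2 = 0.2310.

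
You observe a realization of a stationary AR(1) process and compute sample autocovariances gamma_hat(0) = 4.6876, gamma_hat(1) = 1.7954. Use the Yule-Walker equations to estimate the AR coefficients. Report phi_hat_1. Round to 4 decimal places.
\hat\phi_{1} = 0.3830

The Yule-Walker equations for an AR(p) process read, in matrix form,
  Gamma_p phi = r_p,   with   (Gamma_p)_{ij} = gamma(|i - j|),
                       (r_p)_i = gamma(i),   i,j = 1..p.
Substitute the sample gammas (Toeplitz matrix and right-hand side of size 1):
  Gamma_p = [[4.6876]]
  r_p     = [1.7954]
With p = 1 this is the single equation gamma(0) phi_1 = gamma(1):
  phi_hat_1 = gamma(1) / gamma(0) = 1.7954 / 4.6876 = 0.3830.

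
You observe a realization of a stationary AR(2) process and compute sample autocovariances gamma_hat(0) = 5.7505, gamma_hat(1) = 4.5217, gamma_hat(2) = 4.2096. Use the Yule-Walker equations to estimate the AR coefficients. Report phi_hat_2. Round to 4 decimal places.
\hat\phi_{2} = 0.2980

The Yule-Walker equations for an AR(p) process read, in matrix form,
  Gamma_p phi = r_p,   with   (Gamma_p)_{ij} = gamma(|i - j|),
                       (r_p)_i = gamma(i),   i,j = 1..p.
Substitute the sample gammas (Toeplitz matrix and right-hand side of size 2):
  Gamma_p = [[5.7505, 4.5217], [4.5217, 5.7505]]
  r_p     = [4.5217, 4.2096]
Written out:
  5.7505 phi_1 + 4.5217 phi_2 = 4.5217
  4.5217 phi_1 + 5.7505 phi_2 = 4.2096
Solve by Cramer's rule:
  det = gamma(0)^2 - gamma(1)^2 = (5.7505)^2 - (4.5217)^2 = 33.06825025 - 20.44577089 = 12.62247936
  phi_hat_1 = [gamma(1) gamma(0) - gamma(1) gamma(2)] / det = [(4.5217)(5.7505) - (4.5217)(4.2096)] / 12.62247936 = 6.96748753 / 12.62247936 = 0.552
  phi_hat_2 = [gamma(0) gamma(2) - gamma(1)^2] / det = [(5.7505)(4.2096) - (4.5217)^2] / 12.62247936 = 3.76153391 / 12.62247936 = 0.298
So phi_hat = [0.5520, 0.2980].
Therefore phi_hat_2 = 0.2980.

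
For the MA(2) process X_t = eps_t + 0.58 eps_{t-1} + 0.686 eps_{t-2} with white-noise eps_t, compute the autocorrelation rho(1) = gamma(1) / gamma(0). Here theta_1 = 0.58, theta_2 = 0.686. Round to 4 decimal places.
\rho(1) = 0.5412

For an MA(q) process with theta_0 = 1, the autocovariance is
  gamma(k) = sigma^2 * sum_{i=0..q-k} theta_i * theta_{i+k},
and rho(k) = gamma(k) / gamma(0). Sigma^2 cancels.
  numerator   = (1)*(0.58) + (0.58)*(0.686) = 0.97788.
  denominator = (1)^2 + (0.58)^2 + (0.686)^2 = 1.806996.
  rho(1) = 0.97788 / 1.806996 = 0.5412.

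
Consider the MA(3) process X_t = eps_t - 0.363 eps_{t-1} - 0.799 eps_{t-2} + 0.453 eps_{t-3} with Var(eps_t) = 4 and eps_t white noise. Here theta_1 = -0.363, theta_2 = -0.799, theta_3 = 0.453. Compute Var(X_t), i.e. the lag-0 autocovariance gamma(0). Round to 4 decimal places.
\gamma(0) = 7.9015

For an MA(q) process X_t = eps_t + sum_i theta_i eps_{t-i} with
Var(eps_t) = sigma^2, the variance is
  gamma(0) = sigma^2 * (1 + sum_i theta_i^2).
  sum_i theta_i^2 = (-0.363)^2 + (-0.799)^2 + (0.453)^2 = 0.131769 + 0.638401 + 0.205209 = 0.975379.
  gamma(0) = 4 * (1 + 0.975379) = 4 * 1.975379 = 7.901516, which rounds to 7.9015.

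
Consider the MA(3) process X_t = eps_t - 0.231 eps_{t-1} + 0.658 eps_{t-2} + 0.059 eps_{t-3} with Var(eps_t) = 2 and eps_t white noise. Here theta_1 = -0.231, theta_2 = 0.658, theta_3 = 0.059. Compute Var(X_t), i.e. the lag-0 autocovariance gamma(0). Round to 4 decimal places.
\gamma(0) = 2.9796

For an MA(q) process X_t = eps_t + sum_i theta_i eps_{t-i} with
Var(eps_t) = sigma^2, the variance is
  gamma(0) = sigma^2 * (1 + sum_i theta_i^2).
  sum_i theta_i^2 = (-0.231)^2 + (0.658)^2 + (0.059)^2 = 0.053361 + 0.432964 + 0.003481 = 0.489806.
  gamma(0) = 2 * (1 + 0.489806) = 2 * 1.489806 = 2.979612, which rounds to 2.9796.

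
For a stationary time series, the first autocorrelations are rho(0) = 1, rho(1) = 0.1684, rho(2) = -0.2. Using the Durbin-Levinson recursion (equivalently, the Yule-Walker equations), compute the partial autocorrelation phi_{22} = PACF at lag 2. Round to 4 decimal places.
\phi_{22} = -0.2350

The PACF at lag k is phi_{kk}, the last component of the solution
to the Yule-Walker system G_k phi = r_k where
  (G_k)_{ij} = rho(|i - j|), (r_k)_i = rho(i), i,j = 1..k.
Equivalently, Durbin-Levinson gives phi_{kk} iteratively:
  phi_{11} = rho(1)
  phi_{kk} = [rho(k) - sum_{j=1..k-1} phi_{k-1,j} rho(k-j)]
            / [1 - sum_{j=1..k-1} phi_{k-1,j} rho(j)],
  phi_{k,j} = phi_{k-1,j} - phi_{kk} phi_{k-1,k-j},  j = 1..k-1.
Step k = 1:
  phi_11 = rho(1) = 0.1684.
Step k = 2:
  phi_22 = [rho(2) - phi_11 rho(1)] / [1 - phi_11 rho(1)] = [-0.2 - (0.1684)(0.1684)] / [1 - (0.1684)(0.1684)]
         = -0.22835856 / 0.97164144 = -0.235.
Therefore phi_{22} = -0.2350.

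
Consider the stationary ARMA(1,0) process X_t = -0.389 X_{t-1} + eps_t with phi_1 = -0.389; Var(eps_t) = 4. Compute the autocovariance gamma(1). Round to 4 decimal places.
\gamma(1) = -1.8334

Multiply the model equation by X_{t-k} and take expectations. With theta_0 = psi_0 = 1 and psi_j the MA(infinity) weights, this gives
  gamma(k) - sum_i phi_i gamma(k-i) = c_k,
  c_k = sigma^2 * sum_{j=k..q} theta_j psi_{j-k}   (c_k = 0 for k > q),
using gamma(-m) = gamma(m).
Pure AR (q = 0): c_0 = sigma^2 = 4, c_k = 0 for k >= 1.
Equations for k = 0 and k = 1 (AR order 1):
  gamma(0) = phi_1 gamma(1) + c_0
  gamma(1) = phi_1 gamma(0) + c_1
Substituting the second into the first: gamma(0) (1 - phi_1^2) = c_0 + phi_1 c_1, so
  gamma(0) = c_0 / (1 - phi_1^2) = 4 / (1 - (-0.389)^2) = 4 / 0.848679 = 4.713207.
  gamma(1) = phi_1 gamma(0) = (-0.389)(4.713207) = -1.833438.
Therefore gamma(1) = -1.8334 (to 4 decimal places).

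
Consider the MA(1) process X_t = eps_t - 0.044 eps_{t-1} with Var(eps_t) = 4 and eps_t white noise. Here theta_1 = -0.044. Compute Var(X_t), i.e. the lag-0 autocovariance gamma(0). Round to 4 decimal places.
\gamma(0) = 4.0077

For an MA(q) process X_t = eps_t + sum_i theta_i eps_{t-i} with
Var(eps_t) = sigma^2, the variance is
  gamma(0) = sigma^2 * (1 + sum_i theta_i^2).
  sum_i theta_i^2 = (-0.044)^2 = 0.001936.
  gamma(0) = 4 * (1 + 0.001936) = 4 * 1.001936 = 4.007744, which rounds to 4.0077.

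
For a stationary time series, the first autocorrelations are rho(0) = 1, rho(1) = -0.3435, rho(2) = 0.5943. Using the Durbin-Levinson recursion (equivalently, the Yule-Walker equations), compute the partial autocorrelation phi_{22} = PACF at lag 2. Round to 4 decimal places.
\phi_{22} = 0.5400

The PACF at lag k is phi_{kk}, the last component of the solution
to the Yule-Walker system G_k phi = r_k where
  (G_k)_{ij} = rho(|i - j|), (r_k)_i = rho(i), i,j = 1..k.
Equivalently, Durbin-Levinson gives phi_{kk} iteratively:
  phi_{11} = rho(1)
  phi_{kk} = [rho(k) - sum_{j=1..k-1} phi_{k-1,j} rho(k-j)]
            / [1 - sum_{j=1..k-1} phi_{k-1,j} rho(j)],
  phi_{k,j} = phi_{k-1,j} - phi_{kk} phi_{k-1,k-j},  j = 1..k-1.
Step k = 1:
  phi_11 = rho(1) = -0.3435.
Step k = 2:
  phi_22 = [rho(2) - phi_11 rho(1)] / [1 - phi_11 rho(1)] = [0.5943 - (-0.3435)(-0.3435)] / [1 - (-0.3435)(-0.3435)]
         = 0.47630775 / 0.88200775 = 0.54.
Therefore phi_{22} = 0.5400.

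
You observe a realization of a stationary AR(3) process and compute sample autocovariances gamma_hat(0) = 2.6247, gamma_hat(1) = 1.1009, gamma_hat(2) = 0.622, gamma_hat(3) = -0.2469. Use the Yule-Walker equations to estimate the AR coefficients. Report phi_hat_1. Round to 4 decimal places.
\hat\phi_{1} = 0.4080

The Yule-Walker equations for an AR(p) process read, in matrix form,
  Gamma_p phi = r_p,   with   (Gamma_p)_{ij} = gamma(|i - j|),
                       (r_p)_i = gamma(i),   i,j = 1..p.
Substitute the sample gammas (Toeplitz matrix and right-hand side of size 3):
  Gamma_p = [[2.6247, 1.1009, 0.622], [1.1009, 2.6247, 1.1009], [0.622, 1.1009, 2.6247]]
  r_p     = [1.1009, 0.622, -0.2469]
Written out (R1..R3):
  (R1) 2.6247 phi_1 + 1.1009 phi_2 + 0.622 phi_3 = 1.1009
  (R2) 1.1009 phi_1 + 2.6247 phi_2 + 1.1009 phi_3 = 0.622
  (R3) 0.622 phi_1 + 1.1009 phi_2 + 2.6247 phi_3 = -0.2469
Gaussian elimination:
  R2 <- R2 - (1.1009/2.6247) R1 = R2 - (0.419438) R1:  2.16294 phi_2 + 0.840009 phi_3 = 0.16024
  R3 <- R3 - (0.622/2.6247) R1 = R3 - (0.236979) R1:  0.840009 phi_2 + 2.477299 phi_3 = -0.507791
  R3 <- R3 - (0.840009/2.16294) R2 = R3 - (0.388365) R2:  2.151069 phi_3 = -0.570022
Back-substitution:
  phi_hat_3 = -0.570022 / 2.151069 = -0.264995
  phi_hat_2 = (0.16024 - (0.840009)(-0.264995)) / 2.16294 = 0.176999
  phi_hat_1 = (1.1009 - (1.1009)(0.176999) - (0.622)(-0.264995)) / 2.6247 = 0.407997
So phi_hat = [0.4080, 0.1770, -0.2650].
Therefore phi_hat_1 = 0.4080.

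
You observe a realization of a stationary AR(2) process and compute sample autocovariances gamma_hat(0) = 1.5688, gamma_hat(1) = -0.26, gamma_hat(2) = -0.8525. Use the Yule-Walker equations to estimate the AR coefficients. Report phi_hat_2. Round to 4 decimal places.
\hat\phi_{2} = -0.5870

The Yule-Walker equations for an AR(p) process read, in matrix form,
  Gamma_p phi = r_p,   with   (Gamma_p)_{ij} = gamma(|i - j|),
                       (r_p)_i = gamma(i),   i,j = 1..p.
Substitute the sample gammas (Toeplitz matrix and right-hand side of size 2):
  Gamma_p = [[1.5688, -0.26], [-0.26, 1.5688]]
  r_p     = [-0.26, -0.8525]
Written out:
  1.5688 phi_1 - 0.26 phi_2 = -0.26
  -0.26 phi_1 + 1.5688 phi_2 = -0.8525
Solve by Cramer's rule:
  det = gamma(0)^2 - gamma(1)^2 = (1.5688)^2 - (-0.26)^2 = 2.46113344 - 0.0676 = 2.39353344
  phi_hat_1 = [gamma(1) gamma(0) - gamma(1) gamma(2)] / det = [(-0.26)(1.5688) - (-0.26)(-0.8525)] / 2.39353344 = -0.629538 / 2.39353344 = -0.263
  phi_hat_2 = [gamma(0) gamma(2) - gamma(1)^2] / det = [(1.5688)(-0.8525) - (-0.26)^2] / 2.39353344 = -1.405002 / 2.39353344 = -0.587
So phi_hat = [-0.2630, -0.5870].
Therefore phi_hat_2 = -0.5870.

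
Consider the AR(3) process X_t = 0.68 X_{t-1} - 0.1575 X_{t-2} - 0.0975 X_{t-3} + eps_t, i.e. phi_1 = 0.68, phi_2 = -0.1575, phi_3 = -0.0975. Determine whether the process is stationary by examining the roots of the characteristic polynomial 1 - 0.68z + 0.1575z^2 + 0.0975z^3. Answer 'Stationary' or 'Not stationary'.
\text{Stationary}

The AR(p) characteristic polynomial is P(z) = 1 - 0.68z + 0.1575z^2 + 0.0975z^3.
Stationarity requires all roots to lie outside the unit circle, i.e. |z| > 1 for every root.
Degree 3: look for a simple real root z0 first, then factor out (1 - z/z0) and solve the remaining quadratic.
Testing z0 = -4: P(-4) = 1 + (-0.68)(-4) + (0.1575)(-4)^2 + (0.0975)(-4)^3
  = 1 + (2.72) + (2.52) + (-6.24) = 0.  So z_0 = -4 is a root, |z_0| = 4.
Divide out the factor (1 + 0.25 z) = (1 - z/z0) (since 1/z0 = -0.25):
  P(z) = (1 + 0.25 z)(1 + (-0.93) z + (0.39) z^2)
  [check: z-coef -0.93 - (-0.25) = -0.68; z^2-coef 0.39 - (-0.25)(-0.93) = 0.1575; z^3-coef -(-0.25)(0.39) = 0.0975.]
Remaining roots from the quadratic factor 1 + (-0.93) z + (0.39) z^2:
  Set 1 + (-0.93) z + (0.39) z^2 = 0, i.e. a z^2 + b z + c = 0 with a = 0.39, b = -0.93, c = 1.
  Discriminant D = b^2 - 4ac = (-0.93)^2 - 4*(0.39)*1 = 0.8649 - (1.56) = -0.6951.
  D < 0, so the roots are the complex-conjugate pair z = (-b +/- i sqrt(-D)) / (2a) = 1.1923 +/- 1.0689i.
  For a conjugate pair |z|^2 = z * conj(z) = (product of roots) = c/a = 1/(0.39) = 2.564103, so |z| = sqrt(2.564103) = 1.6013 for both roots.
Moduli of all roots: 4.0000, 1.6013, 1.6013.
All moduli strictly greater than 1? Yes.
Verdict: Stationary.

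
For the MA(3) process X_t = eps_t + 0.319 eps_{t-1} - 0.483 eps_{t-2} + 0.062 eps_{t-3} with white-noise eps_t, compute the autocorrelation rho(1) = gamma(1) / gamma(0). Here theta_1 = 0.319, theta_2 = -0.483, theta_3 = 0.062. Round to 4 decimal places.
\rho(1) = 0.1008

For an MA(q) process with theta_0 = 1, the autocovariance is
  gamma(k) = sigma^2 * sum_{i=0..q-k} theta_i * theta_{i+k},
and rho(k) = gamma(k) / gamma(0). Sigma^2 cancels.
  numerator   = (1)*(0.319) + (0.319)*(-0.483) + (-0.483)*(0.062) = 0.134977.
  denominator = (1)^2 + (0.319)^2 + (-0.483)^2 + (0.062)^2 = 1.338894.
  rho(1) = 0.134977 / 1.338894 = 0.1008.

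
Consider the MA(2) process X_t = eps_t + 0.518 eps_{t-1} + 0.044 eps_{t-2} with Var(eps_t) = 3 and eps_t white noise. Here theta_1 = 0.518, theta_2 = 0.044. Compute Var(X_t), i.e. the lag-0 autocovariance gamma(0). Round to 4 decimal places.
\gamma(0) = 3.8108

For an MA(q) process X_t = eps_t + sum_i theta_i eps_{t-i} with
Var(eps_t) = sigma^2, the variance is
  gamma(0) = sigma^2 * (1 + sum_i theta_i^2).
  sum_i theta_i^2 = (0.518)^2 + (0.044)^2 = 0.268324 + 0.001936 = 0.27026.
  gamma(0) = 3 * (1 + 0.27026) = 3 * 1.27026 = 3.81078, which rounds to 3.8108.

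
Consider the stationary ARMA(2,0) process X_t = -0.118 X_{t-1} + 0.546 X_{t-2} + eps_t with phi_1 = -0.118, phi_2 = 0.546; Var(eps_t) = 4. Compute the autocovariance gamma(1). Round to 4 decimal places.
\gamma(1) = -1.5885

Multiply the model equation by X_{t-k} and take expectations. With theta_0 = psi_0 = 1 and psi_j the MA(infinity) weights, this gives
  gamma(k) - sum_i phi_i gamma(k-i) = c_k,
  c_k = sigma^2 * sum_{j=k..q} theta_j psi_{j-k}   (c_k = 0 for k > q),
using gamma(-m) = gamma(m).
Pure AR (q = 0): c_0 = sigma^2 = 4, c_k = 0 for k >= 1.
Equations for k = 0, 1, 2 (AR order 2, c_2 = 0):
  (E0) gamma(0) = phi_1 gamma(1) + phi_2 gamma(2) + c_0
  (E1) gamma(1) = phi_1 gamma(0) + phi_2 gamma(1) + c_1
  (E2) gamma(2) = phi_1 gamma(1) + phi_2 gamma(0)
From (E1): gamma(1) = A gamma(0) + B with
  A = phi_1 / (1 - phi_2) = -0.118 / 0.454 = -0.259912,   B = c_1 / (1 - phi_2) = 0 / 0.454 = 0.
Insert (E2) into (E0): gamma(0) (1 - phi_2^2) = phi_1 (1 + phi_2) gamma(1) + c_0.
  phi_1 (1 + phi_2) = (-0.118)(1.546) = -0.182428,   1 - phi_2^2 = 0.701884.
Replace gamma(1) by A gamma(0) + B and collect gamma(0):
  gamma(0) [0.701884 - (-0.182428)(-0.259912)] = c_0 = 4
  gamma(0) * 0.654469 = 4
  gamma(0) = 4 / 0.654469 = 6.111827.
  gamma(1) = A gamma(0) = (-0.259912)(6.111827) = -1.588537.
Therefore gamma(1) = -1.5885 (to 4 decimal places).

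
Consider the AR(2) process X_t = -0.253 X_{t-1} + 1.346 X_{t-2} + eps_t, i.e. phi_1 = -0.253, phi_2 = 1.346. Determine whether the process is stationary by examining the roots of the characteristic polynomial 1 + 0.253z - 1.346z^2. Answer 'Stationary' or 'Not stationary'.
\text{Not stationary}

The AR(p) characteristic polynomial is P(z) = 1 + 0.253z - 1.346z^2.
Stationarity requires all roots to lie outside the unit circle, i.e. |z| > 1 for every root.
Set 1 + (0.253) z + (-1.346) z^2 = 0, i.e. a z^2 + b z + c = 0 with a = -1.346, b = 0.253, c = 1.
Discriminant D = b^2 - 4ac = (0.253)^2 - 4*(-1.346)*1 = 0.064009 - (-5.384) = 5.448009.
D >= 0, so the roots are real: z = (-b +/- sqrt(D)) / (2a) = (-0.253 +/- 2.334097) / (-2.692).
  z_1 = (-0.253 + 2.334097) / (-2.692) = -0.7731,   |z_1| = 0.7731.
  z_2 = (-0.253 - 2.334097) / (-2.692) = 0.961,   |z_2| = 0.961.
Moduli of all roots: 0.7731, 0.9610.
All moduli strictly greater than 1? No.
Verdict: Not stationary.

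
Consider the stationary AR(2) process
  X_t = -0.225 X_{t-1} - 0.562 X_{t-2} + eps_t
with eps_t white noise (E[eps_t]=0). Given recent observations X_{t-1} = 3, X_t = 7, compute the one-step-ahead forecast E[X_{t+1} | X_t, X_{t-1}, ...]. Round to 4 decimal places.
E[X_{t+1} \mid \mathcal F_t] = -3.2610

For an AR(p) model X_t = c + sum_i phi_i X_{t-i} + eps_t, the
one-step-ahead conditional mean is
  E[X_{t+1} | X_t, ...] = c + sum_i phi_i X_{t+1-i}.
Substitute known values:
  E[X_{t+1} | ...] = (-0.225) * (7) + (-0.562) * (3)
                   = -3.2610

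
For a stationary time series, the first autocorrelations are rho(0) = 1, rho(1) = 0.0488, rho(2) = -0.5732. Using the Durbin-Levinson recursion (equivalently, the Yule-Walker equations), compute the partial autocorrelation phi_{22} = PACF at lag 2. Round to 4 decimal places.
\phi_{22} = -0.5770

The PACF at lag k is phi_{kk}, the last component of the solution
to the Yule-Walker system G_k phi = r_k where
  (G_k)_{ij} = rho(|i - j|), (r_k)_i = rho(i), i,j = 1..k.
Equivalently, Durbin-Levinson gives phi_{kk} iteratively:
  phi_{11} = rho(1)
  phi_{kk} = [rho(k) - sum_{j=1..k-1} phi_{k-1,j} rho(k-j)]
            / [1 - sum_{j=1..k-1} phi_{k-1,j} rho(j)],
  phi_{k,j} = phi_{k-1,j} - phi_{kk} phi_{k-1,k-j},  j = 1..k-1.
Step k = 1:
  phi_11 = rho(1) = 0.0488.
Step k = 2:
  phi_22 = [rho(2) - phi_11 rho(1)] / [1 - phi_11 rho(1)] = [-0.5732 - (0.0488)(0.0488)] / [1 - (0.0488)(0.0488)]
         = -0.57558144 / 0.99761856 = -0.577.
Therefore phi_{22} = -0.5770.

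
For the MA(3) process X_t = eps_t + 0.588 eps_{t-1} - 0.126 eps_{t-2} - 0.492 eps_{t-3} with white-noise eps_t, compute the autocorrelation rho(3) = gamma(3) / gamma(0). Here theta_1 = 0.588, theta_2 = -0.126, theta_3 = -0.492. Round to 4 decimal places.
\rho(3) = -0.3068

For an MA(q) process with theta_0 = 1, the autocovariance is
  gamma(k) = sigma^2 * sum_{i=0..q-k} theta_i * theta_{i+k},
and rho(k) = gamma(k) / gamma(0). Sigma^2 cancels.
  numerator   = (1)*(-0.492) = -0.492.
  denominator = (1)^2 + (0.588)^2 + (-0.126)^2 + (-0.492)^2 = 1.603684.
  rho(3) = -0.492 / 1.603684 = -0.3068.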